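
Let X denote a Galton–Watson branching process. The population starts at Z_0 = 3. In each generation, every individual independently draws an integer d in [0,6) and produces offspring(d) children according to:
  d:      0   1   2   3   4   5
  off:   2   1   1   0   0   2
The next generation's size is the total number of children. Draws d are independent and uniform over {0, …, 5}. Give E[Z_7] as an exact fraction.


Outcome values over d=0..5: [2, 1, 1, 0, 0, 2]
Σy = 6, Σy² = 10, M = 6
μ = 6/6 = 1,  σ² = 10/6 − (1)² = 2/3
E[Z_0] = 3
E[Z_1] = 1·E[Z_0] = 3
E[Z_2] = 1·E[Z_1] = 3
E[Z_3] = 1·E[Z_2] = 3
E[Z_4] = 1·E[Z_3] = 3
E[Z_5] = 1·E[Z_4] = 3
E[Z_6] = 1·E[Z_5] = 3
E[Z_7] = 1·E[Z_6] = 3

3


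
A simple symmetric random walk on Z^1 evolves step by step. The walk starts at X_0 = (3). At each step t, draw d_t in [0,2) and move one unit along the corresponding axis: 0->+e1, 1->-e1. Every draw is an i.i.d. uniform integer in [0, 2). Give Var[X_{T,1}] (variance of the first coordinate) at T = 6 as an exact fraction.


6

Outcome values over d=0..1: [1, -1]
Σy = 0, Σy² = 2, M = 2
μ = 0/2 = 0,  σ² = 2/2 − (0)² = 1
Independent increments: Var[X_6] = 6·σ² = 6·(1) = 6


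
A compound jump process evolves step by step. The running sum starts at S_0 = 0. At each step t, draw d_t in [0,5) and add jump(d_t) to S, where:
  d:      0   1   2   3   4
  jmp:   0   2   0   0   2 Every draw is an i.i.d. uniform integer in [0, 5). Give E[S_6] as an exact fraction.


24/5

Outcome values over d=0..4: [0, 2, 0, 0, 2]
Σy = 4, Σy² = 8, M = 5
μ = 4/5 = 4/5,  σ² = 8/5 − (4/5)² = 24/25
E[S_6] = 0 + 6·(4/5) = 24/5


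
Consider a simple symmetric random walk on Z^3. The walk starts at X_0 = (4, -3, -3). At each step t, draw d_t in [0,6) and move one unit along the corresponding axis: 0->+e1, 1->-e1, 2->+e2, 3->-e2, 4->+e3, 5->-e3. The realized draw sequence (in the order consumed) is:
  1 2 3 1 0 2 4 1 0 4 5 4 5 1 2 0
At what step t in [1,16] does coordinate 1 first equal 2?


4

t=0: X=(4, -3, -3), d=1 → -e1, X_1=(3, -3, -3)
t=1: X=(3, -3, -3), d=2 → +e2, X_2=(3, -2, -3)
t=2: X=(3, -2, -3), d=3 → -e2, X_3=(3, -3, -3)
t=3: X=(3, -3, -3), d=1 → -e1, X_4=(2, -3, -3)
t=4: X=(2, -3, -3), d=0 → +e1, X_5=(3, -3, -3)
t=5: X=(3, -3, -3), d=2 → +e2, X_6=(3, -2, -3)
t=6: X=(3, -2, -3), d=4 → +e3, X_7=(3, -2, -2)
t=7: X=(3, -2, -2), d=1 → -e1, X_8=(2, -2, -2)
t=8: X=(2, -2, -2), d=0 → +e1, X_9=(3, -2, -2)
t=9: X=(3, -2, -2), d=4 → +e3, X_10=(3, -2, -1)
t=10: X=(3, -2, -1), d=5 → -e3, X_11=(3, -2, -2)
t=11: X=(3, -2, -2), d=4 → +e3, X_12=(3, -2, -1)
t=12: X=(3, -2, -1), d=5 → -e3, X_13=(3, -2, -2)
t=13: X=(3, -2, -2), d=1 → -e1, X_14=(2, -2, -2)
t=14: X=(2, -2, -2), d=2 → +e2, X_15=(2, -1, -2)
t=15: X=(2, -1, -2), d=0 → +e1, X_16=(3, -1, -2)


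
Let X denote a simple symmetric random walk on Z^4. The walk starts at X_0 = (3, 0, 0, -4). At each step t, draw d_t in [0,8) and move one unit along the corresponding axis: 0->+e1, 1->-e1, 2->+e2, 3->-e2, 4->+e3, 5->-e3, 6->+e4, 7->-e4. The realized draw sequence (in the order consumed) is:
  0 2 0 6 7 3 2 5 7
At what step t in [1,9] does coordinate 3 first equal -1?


8

t=0: X=(3, 0, 0, -4), d=0 → +e1, X_1=(4, 0, 0, -4)
t=1: X=(4, 0, 0, -4), d=2 → +e2, X_2=(4, 1, 0, -4)
t=2: X=(4, 1, 0, -4), d=0 → +e1, X_3=(5, 1, 0, -4)
t=3: X=(5, 1, 0, -4), d=6 → +e4, X_4=(5, 1, 0, -3)
t=4: X=(5, 1, 0, -3), d=7 → -e4, X_5=(5, 1, 0, -4)
t=5: X=(5, 1, 0, -4), d=3 → -e2, X_6=(5, 0, 0, -4)
t=6: X=(5, 0, 0, -4), d=2 → +e2, X_7=(5, 1, 0, -4)
t=7: X=(5, 1, 0, -4), d=5 → -e3, X_8=(5, 1, -1, -4)
t=8: X=(5, 1, -1, -4), d=7 → -e4, X_9=(5, 1, -1, -5)


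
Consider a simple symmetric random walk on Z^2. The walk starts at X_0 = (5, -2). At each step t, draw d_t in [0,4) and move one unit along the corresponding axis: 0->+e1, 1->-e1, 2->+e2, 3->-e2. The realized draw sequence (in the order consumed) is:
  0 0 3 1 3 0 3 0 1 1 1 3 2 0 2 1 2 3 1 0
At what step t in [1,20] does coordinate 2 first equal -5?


t=0: X=(5, -2), d=0 → +e1, X_1=(6, -2)
t=1: X=(6, -2), d=0 → +e1, X_2=(7, -2)
t=2: X=(7, -2), d=3 → -e2, X_3=(7, -3)
t=3: X=(7, -3), d=1 → -e1, X_4=(6, -3)
t=4: X=(6, -3), d=3 → -e2, X_5=(6, -4)
t=5: X=(6, -4), d=0 → +e1, X_6=(7, -4)
t=6: X=(7, -4), d=3 → -e2, X_7=(7, -5)
t=7: X=(7, -5), d=0 → +e1, X_8=(8, -5)
t=8: X=(8, -5), d=1 → -e1, X_9=(7, -5)
t=9: X=(7, -5), d=1 → -e1, X_10=(6, -5)
t=10: X=(6, -5), d=1 → -e1, X_11=(5, -5)
t=11: X=(5, -5), d=3 → -e2, X_12=(5, -6)
t=12: X=(5, -6), d=2 → +e2, X_13=(5, -5)
t=13: X=(5, -5), d=0 → +e1, X_14=(6, -5)
t=14: X=(6, -5), d=2 → +e2, X_15=(6, -4)
t=15: X=(6, -4), d=1 → -e1, X_16=(5, -4)
t=16: X=(5, -4), d=2 → +e2, X_17=(5, -3)
t=17: X=(5, -3), d=3 → -e2, X_18=(5, -4)
t=18: X=(5, -4), d=1 → -e1, X_19=(4, -4)
t=19: X=(4, -4), d=0 → +e1, X_20=(5, -4)

7


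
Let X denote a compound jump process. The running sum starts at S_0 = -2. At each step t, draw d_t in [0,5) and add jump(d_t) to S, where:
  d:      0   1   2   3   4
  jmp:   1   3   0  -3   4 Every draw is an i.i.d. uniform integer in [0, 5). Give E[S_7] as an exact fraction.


Outcome values over d=0..4: [1, 3, 0, -3, 4]
Σy = 5, Σy² = 35, M = 5
μ = 5/5 = 1,  σ² = 35/5 − (1)² = 6
E[S_7] = -2 + 7·(1) = 5

5


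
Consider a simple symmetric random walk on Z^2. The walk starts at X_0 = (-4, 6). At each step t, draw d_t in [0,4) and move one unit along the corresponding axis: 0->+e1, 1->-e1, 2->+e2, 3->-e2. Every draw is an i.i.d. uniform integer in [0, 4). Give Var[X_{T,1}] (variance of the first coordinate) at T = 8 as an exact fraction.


Outcome values over d=0..3: [1, -1, 0, 0]
Σy = 0, Σy² = 2, M = 4
μ = 0/4 = 0,  σ² = 2/4 − (0)² = 1/2
Independent increments: Var[X_8] = 8·σ² = 8·(1/2) = 4

4


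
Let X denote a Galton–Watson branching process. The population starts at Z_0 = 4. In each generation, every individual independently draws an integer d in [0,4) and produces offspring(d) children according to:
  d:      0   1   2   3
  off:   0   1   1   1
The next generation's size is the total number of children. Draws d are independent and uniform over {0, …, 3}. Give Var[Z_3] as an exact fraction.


999/1024

Outcome values over d=0..3: [0, 1, 1, 1]
Σy = 3, Σy² = 3, M = 4
μ = 3/4 = 3/4,  σ² = 3/4 − (3/4)² = 3/16
V_0 = 0, E_0 = 4
V_1 = 3/16·E_0 + (3/4)²·V_0 = 3/4;  E_1 = 3
V_2 = 3/16·E_1 + (3/4)²·V_1 = 63/64;  E_2 = 9/4
V_3 = 3/16·E_2 + (3/4)²·V_2 = 999/1024;  E_3 = 27/16


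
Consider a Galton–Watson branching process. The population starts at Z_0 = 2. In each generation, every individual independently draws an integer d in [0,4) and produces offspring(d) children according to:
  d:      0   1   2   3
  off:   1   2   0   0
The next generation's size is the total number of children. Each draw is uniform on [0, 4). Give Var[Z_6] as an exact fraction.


8999991/8388608

Outcome values over d=0..3: [1, 2, 0, 0]
Σy = 3, Σy² = 5, M = 4
μ = 3/4 = 3/4,  σ² = 5/4 − (3/4)² = 11/16
V_0 = 0, E_0 = 2
V_1 = 11/16·E_0 + (3/4)²·V_0 = 11/8;  E_1 = 3/2
V_2 = 11/16·E_1 + (3/4)²·V_1 = 231/128;  E_2 = 9/8
V_3 = 11/16·E_2 + (3/4)²·V_2 = 3663/2048;  E_3 = 27/32
V_4 = 11/16·E_3 + (3/4)²·V_3 = 51975/32768;  E_4 = 81/128
V_5 = 11/16·E_4 + (3/4)²·V_4 = 695871/524288;  E_5 = 243/512
V_6 = 11/16·E_5 + (3/4)²·V_5 = 8999991/8388608;  E_6 = 729/2048


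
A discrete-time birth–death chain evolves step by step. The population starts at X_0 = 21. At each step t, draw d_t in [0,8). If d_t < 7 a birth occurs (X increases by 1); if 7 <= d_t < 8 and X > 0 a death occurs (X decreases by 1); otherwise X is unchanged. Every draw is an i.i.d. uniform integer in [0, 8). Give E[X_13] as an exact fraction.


X can drop by at most 1 per step and X_0 = 21 > T = 13, so X_t >= 21 − t >= 8 > 0 for every t <= 13: the floor at 0 (the 'and X > 0' condition) never binds. Hence X_13 = X_0 + Σ_{t<13} Y_t with i.i.d. increments Y_t = y(d_t) ∈ {+1, −1, 0}.
Outcome values over d=0..7: [1, 1, 1, 1, 1, 1, 1, -1]
Σy = 6, Σy² = 8, M = 8
μ = 6/8 = 3/4,  σ² = 8/8 − (3/4)² = 7/16
E[X_13] = 21 + 13·(3/4) = 123/4

123/4


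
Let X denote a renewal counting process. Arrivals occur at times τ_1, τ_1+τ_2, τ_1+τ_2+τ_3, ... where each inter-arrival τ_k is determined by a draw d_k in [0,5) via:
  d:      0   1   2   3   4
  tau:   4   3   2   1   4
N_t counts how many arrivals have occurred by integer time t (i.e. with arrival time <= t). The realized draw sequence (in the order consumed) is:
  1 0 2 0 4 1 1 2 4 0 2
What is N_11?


draw d_1=1: τ_1=3, arrival time A_1=3
draw d_2=0: τ_2=4, arrival time A_2=7
draw d_3=2: τ_3=2, arrival time A_3=9
draw d_4=0: τ_4=4, arrival time A_4=13
draw d_5=4: τ_5=4, arrival time A_5=17
draw d_6=1: τ_6=3, arrival time A_6=20
draw d_7=1: τ_7=3, arrival time A_7=23
draw d_8=2: τ_8=2, arrival time A_8=25
draw d_9=4: τ_9=4, arrival time A_9=29
draw d_10=0: τ_10=4, arrival time A_10=33
draw d_11=2: τ_11=2, arrival time A_11=35
N_t over t=0..11: 0:0 1:0 2:0 3:1 4:1 5:1 6:1 7:2 8:2 9:3 10:3 11:3

3


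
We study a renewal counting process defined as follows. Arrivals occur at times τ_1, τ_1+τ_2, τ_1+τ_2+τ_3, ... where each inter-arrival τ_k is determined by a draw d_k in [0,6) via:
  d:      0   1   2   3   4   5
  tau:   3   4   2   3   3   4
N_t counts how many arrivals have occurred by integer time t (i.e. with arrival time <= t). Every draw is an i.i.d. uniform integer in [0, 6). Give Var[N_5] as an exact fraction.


203/1296

Inter-arrival values over d=0..5: [3, 4, 2, 3, 3, 4]
Each d has probability 1/6, so the pmf of τ is: f(2) = 1/6, f(3) = 1/2, f(4) = 1/3
Let p_n(j) = P(N_n = j), with p_0 = [1]. Condition on τ_1: p_n(0) = P(τ > n), and for j >= 1, p_n(j) = Σ_{k<=n} f(k)·p_{n−k}(j−1)
p_1 = [1]  (j = 0)
p_2 = [5/6, 1/6]  (j = 0..1)
p_3 = [1/3, 2/3]  (j = 0..1)
p_4 = [0, 35/36, 1/36]  (j = 0..2)
p_5 = [0, 29/36, 7/36]  (j = 0..2)
E[N_5] = Σ j·p_5(j) = 43/36;  E[N_5²] = Σ j²·p_5(j) = 19/12
Var[N_5] = 19/12 − (43/36)² = 203/1296


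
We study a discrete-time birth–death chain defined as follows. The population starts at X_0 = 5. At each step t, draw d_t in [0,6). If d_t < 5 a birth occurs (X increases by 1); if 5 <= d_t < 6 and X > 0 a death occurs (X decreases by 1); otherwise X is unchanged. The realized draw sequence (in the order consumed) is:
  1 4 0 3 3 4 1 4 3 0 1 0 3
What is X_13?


t=0: X=5, d=1 → birth, X_1=6
t=1: X=6, d=4 → birth, X_2=7
t=2: X=7, d=0 → birth, X_3=8
t=3: X=8, d=3 → birth, X_4=9
t=4: X=9, d=3 → birth, X_5=10
t=5: X=10, d=4 → birth, X_6=11
t=6: X=11, d=1 → birth, X_7=12
t=7: X=12, d=4 → birth, X_8=13
t=8: X=13, d=3 → birth, X_9=14
t=9: X=14, d=0 → birth, X_10=15
t=10: X=15, d=1 → birth, X_11=16
t=11: X=16, d=0 → birth, X_12=17
t=12: X=17, d=3 → birth, X_13=18

18


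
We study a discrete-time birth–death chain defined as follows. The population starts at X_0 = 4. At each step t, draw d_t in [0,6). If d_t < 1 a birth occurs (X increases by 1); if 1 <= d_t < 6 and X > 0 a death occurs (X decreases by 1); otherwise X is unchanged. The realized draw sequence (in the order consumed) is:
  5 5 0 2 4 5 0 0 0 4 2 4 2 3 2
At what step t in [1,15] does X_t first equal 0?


6

t=0: X=4, d=5 → death, X_1=3
t=1: X=3, d=5 → death, X_2=2
t=2: X=2, d=0 → birth, X_3=3
t=3: X=3, d=2 → death, X_4=2
t=4: X=2, d=4 → death, X_5=1
t=5: X=1, d=5 → death, X_6=0
t=6: X=0, d=0 → birth, X_7=1
t=7: X=1, d=0 → birth, X_8=2
t=8: X=2, d=0 → birth, X_9=3
t=9: X=3, d=4 → death, X_10=2
t=10: X=2, d=2 → death, X_11=1
t=11: X=1, d=4 → death, X_12=0
t=12: X=0, d=2 → hold, X_13=0
t=13: X=0, d=3 → hold, X_14=0
t=14: X=0, d=2 → hold, X_15=0


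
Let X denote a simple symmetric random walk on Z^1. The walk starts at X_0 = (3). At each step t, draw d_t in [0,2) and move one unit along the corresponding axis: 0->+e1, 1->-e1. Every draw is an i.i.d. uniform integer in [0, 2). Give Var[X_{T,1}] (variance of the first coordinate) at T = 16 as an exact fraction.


16

Outcome values over d=0..1: [1, -1]
Σy = 0, Σy² = 2, M = 2
μ = 0/2 = 0,  σ² = 2/2 − (0)² = 1
Independent increments: Var[X_16] = 16·σ² = 16·(1) = 16


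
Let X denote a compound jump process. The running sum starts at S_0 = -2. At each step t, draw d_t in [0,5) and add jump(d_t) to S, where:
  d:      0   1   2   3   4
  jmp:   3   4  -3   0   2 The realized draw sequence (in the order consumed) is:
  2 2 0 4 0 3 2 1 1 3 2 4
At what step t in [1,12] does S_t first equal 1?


8

t=0: S=-2, d=2, jump=-3, S_1=-5
t=1: S=-5, d=2, jump=-3, S_2=-8
t=2: S=-8, d=0, jump=3, S_3=-5
t=3: S=-5, d=4, jump=2, S_4=-3
t=4: S=-3, d=0, jump=3, S_5=0
t=5: S=0, d=3, jump=0, S_6=0
t=6: S=0, d=2, jump=-3, S_7=-3
t=7: S=-3, d=1, jump=4, S_8=1
t=8: S=1, d=1, jump=4, S_9=5
t=9: S=5, d=3, jump=0, S_10=5
t=10: S=5, d=2, jump=-3, S_11=2
t=11: S=2, d=4, jump=2, S_12=4


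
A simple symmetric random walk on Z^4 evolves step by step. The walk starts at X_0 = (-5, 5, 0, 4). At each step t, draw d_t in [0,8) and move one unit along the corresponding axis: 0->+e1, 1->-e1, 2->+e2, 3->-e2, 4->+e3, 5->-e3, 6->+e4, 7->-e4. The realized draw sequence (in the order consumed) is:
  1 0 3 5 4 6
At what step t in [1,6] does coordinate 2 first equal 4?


t=0: X=(-5, 5, 0, 4), d=1 → -e1, X_1=(-6, 5, 0, 4)
t=1: X=(-6, 5, 0, 4), d=0 → +e1, X_2=(-5, 5, 0, 4)
t=2: X=(-5, 5, 0, 4), d=3 → -e2, X_3=(-5, 4, 0, 4)
t=3: X=(-5, 4, 0, 4), d=5 → -e3, X_4=(-5, 4, -1, 4)
t=4: X=(-5, 4, -1, 4), d=4 → +e3, X_5=(-5, 4, 0, 4)
t=5: X=(-5, 4, 0, 4), d=6 → +e4, X_6=(-5, 4, 0, 5)

3


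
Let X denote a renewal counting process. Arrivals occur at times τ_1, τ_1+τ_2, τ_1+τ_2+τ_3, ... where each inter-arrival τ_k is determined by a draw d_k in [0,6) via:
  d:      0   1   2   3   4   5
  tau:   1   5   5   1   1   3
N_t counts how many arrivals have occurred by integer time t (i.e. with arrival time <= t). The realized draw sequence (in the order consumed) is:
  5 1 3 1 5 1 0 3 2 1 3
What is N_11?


draw d_1=5: τ_1=3, arrival time A_1=3
draw d_2=1: τ_2=5, arrival time A_2=8
draw d_3=3: τ_3=1, arrival time A_3=9
draw d_4=1: τ_4=5, arrival time A_4=14
draw d_5=5: τ_5=3, arrival time A_5=17
draw d_6=1: τ_6=5, arrival time A_6=22
draw d_7=0: τ_7=1, arrival time A_7=23
draw d_8=3: τ_8=1, arrival time A_8=24
draw d_9=2: τ_9=5, arrival time A_9=29
draw d_10=1: τ_10=5, arrival time A_10=34
draw d_11=3: τ_11=1, arrival time A_11=35
N_t over t=0..11: 0:0 1:0 2:0 3:1 4:1 5:1 6:1 7:1 8:2 9:3 10:3 11:3

3


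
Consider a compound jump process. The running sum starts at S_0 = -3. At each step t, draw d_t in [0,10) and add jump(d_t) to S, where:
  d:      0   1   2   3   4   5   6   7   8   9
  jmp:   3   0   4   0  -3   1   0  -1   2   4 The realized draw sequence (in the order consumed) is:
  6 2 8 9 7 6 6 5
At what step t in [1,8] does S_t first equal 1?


t=0: S=-3, d=6, jump=0, S_1=-3
t=1: S=-3, d=2, jump=4, S_2=1
t=2: S=1, d=8, jump=2, S_3=3
t=3: S=3, d=9, jump=4, S_4=7
t=4: S=7, d=7, jump=-1, S_5=6
t=5: S=6, d=6, jump=0, S_6=6
t=6: S=6, d=6, jump=0, S_7=6
t=7: S=6, d=5, jump=1, S_8=7

2


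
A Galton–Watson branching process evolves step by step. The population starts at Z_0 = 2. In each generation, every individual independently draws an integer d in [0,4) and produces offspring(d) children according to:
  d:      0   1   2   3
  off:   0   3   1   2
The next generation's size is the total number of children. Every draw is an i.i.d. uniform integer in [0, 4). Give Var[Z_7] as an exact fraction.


7505055/8192

Outcome values over d=0..3: [0, 3, 1, 2]
Σy = 6, Σy² = 14, M = 4
μ = 6/4 = 3/2,  σ² = 14/4 − (3/2)² = 5/4
V_0 = 0, E_0 = 2
V_1 = 5/4·E_0 + (3/2)²·V_0 = 5/2;  E_1 = 3
V_2 = 5/4·E_1 + (3/2)²·V_1 = 75/8;  E_2 = 9/2
V_3 = 5/4·E_2 + (3/2)²·V_2 = 855/32;  E_3 = 27/4
V_4 = 5/4·E_3 + (3/2)²·V_3 = 8775/128;  E_4 = 81/8
V_5 = 5/4·E_4 + (3/2)²·V_4 = 85455/512;  E_5 = 243/16
V_6 = 5/4·E_5 + (3/2)²·V_5 = 807975/2048;  E_6 = 729/32
V_7 = 5/4·E_6 + (3/2)²·V_6 = 7505055/8192;  E_7 = 2187/64


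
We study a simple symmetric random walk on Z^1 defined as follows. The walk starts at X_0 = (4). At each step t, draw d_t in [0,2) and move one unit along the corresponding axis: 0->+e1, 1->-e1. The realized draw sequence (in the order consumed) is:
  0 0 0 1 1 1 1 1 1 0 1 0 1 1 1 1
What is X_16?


t=0: X=(4), d=0 → +e1, X_1=(5)
t=1: X=(5), d=0 → +e1, X_2=(6)
t=2: X=(6), d=0 → +e1, X_3=(7)
t=3: X=(7), d=1 → -e1, X_4=(6)
t=4: X=(6), d=1 → -e1, X_5=(5)
t=5: X=(5), d=1 → -e1, X_6=(4)
t=6: X=(4), d=1 → -e1, X_7=(3)
t=7: X=(3), d=1 → -e1, X_8=(2)
t=8: X=(2), d=1 → -e1, X_9=(1)
t=9: X=(1), d=0 → +e1, X_10=(2)
t=10: X=(2), d=1 → -e1, X_11=(1)
t=11: X=(1), d=0 → +e1, X_12=(2)
t=12: X=(2), d=1 → -e1, X_13=(1)
t=13: X=(1), d=1 → -e1, X_14=(0)
t=14: X=(0), d=1 → -e1, X_15=(-1)
t=15: X=(-1), d=1 → -e1, X_16=(-2)

(-2)


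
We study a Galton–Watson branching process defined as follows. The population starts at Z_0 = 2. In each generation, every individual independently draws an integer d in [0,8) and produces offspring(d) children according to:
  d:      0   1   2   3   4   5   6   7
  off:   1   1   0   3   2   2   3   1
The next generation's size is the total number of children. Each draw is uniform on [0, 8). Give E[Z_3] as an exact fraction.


Outcome values over d=0..7: [1, 1, 0, 3, 2, 2, 3, 1]
Σy = 13, Σy² = 29, M = 8
μ = 13/8 = 13/8,  σ² = 29/8 − (13/8)² = 63/64
E[Z_0] = 2
E[Z_1] = 13/8·E[Z_0] = 13/4
E[Z_2] = 13/8·E[Z_1] = 169/32
E[Z_3] = 13/8·E[Z_2] = 2197/256

2197/256


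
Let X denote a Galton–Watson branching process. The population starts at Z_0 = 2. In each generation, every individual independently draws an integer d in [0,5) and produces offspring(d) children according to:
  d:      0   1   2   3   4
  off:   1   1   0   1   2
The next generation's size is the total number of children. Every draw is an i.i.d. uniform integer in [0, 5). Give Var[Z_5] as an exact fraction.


4

Outcome values over d=0..4: [1, 1, 0, 1, 2]
Σy = 5, Σy² = 7, M = 5
μ = 5/5 = 1,  σ² = 7/5 − (1)² = 2/5
V_0 = 0, E_0 = 2
V_1 = 2/5·E_0 + (1)²·V_0 = 4/5;  E_1 = 2
V_2 = 2/5·E_1 + (1)²·V_1 = 8/5;  E_2 = 2
V_3 = 2/5·E_2 + (1)²·V_2 = 12/5;  E_3 = 2
V_4 = 2/5·E_3 + (1)²·V_3 = 16/5;  E_4 = 2
V_5 = 2/5·E_4 + (1)²·V_4 = 4;  E_5 = 2


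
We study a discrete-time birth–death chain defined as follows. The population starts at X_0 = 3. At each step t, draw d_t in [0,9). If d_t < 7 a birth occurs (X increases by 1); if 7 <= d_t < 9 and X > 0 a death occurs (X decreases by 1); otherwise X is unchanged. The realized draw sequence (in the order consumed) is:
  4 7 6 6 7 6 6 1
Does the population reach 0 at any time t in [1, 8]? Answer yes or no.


no

t=0: X=3, d=4 → birth, X_1=4
t=1: X=4, d=7 → death, X_2=3
t=2: X=3, d=6 → birth, X_3=4
t=3: X=4, d=6 → birth, X_4=5
t=4: X=5, d=7 → death, X_5=4
t=5: X=4, d=6 → birth, X_6=5
t=6: X=5, d=6 → birth, X_7=6
t=7: X=6, d=1 → birth, X_8=7


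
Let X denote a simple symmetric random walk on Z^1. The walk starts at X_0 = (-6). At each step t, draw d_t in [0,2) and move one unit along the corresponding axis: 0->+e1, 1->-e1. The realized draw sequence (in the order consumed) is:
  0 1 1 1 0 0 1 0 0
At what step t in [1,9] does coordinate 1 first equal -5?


t=0: X=(-6), d=0 → +e1, X_1=(-5)
t=1: X=(-5), d=1 → -e1, X_2=(-6)
t=2: X=(-6), d=1 → -e1, X_3=(-7)
t=3: X=(-7), d=1 → -e1, X_4=(-8)
t=4: X=(-8), d=0 → +e1, X_5=(-7)
t=5: X=(-7), d=0 → +e1, X_6=(-6)
t=6: X=(-6), d=1 → -e1, X_7=(-7)
t=7: X=(-7), d=0 → +e1, X_8=(-6)
t=8: X=(-6), d=0 → +e1, X_9=(-5)

1


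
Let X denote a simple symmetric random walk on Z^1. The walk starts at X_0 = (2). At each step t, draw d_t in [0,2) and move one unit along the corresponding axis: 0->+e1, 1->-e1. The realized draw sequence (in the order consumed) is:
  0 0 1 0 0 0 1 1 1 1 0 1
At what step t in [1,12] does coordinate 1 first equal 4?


2

t=0: X=(2), d=0 → +e1, X_1=(3)
t=1: X=(3), d=0 → +e1, X_2=(4)
t=2: X=(4), d=1 → -e1, X_3=(3)
t=3: X=(3), d=0 → +e1, X_4=(4)
t=4: X=(4), d=0 → +e1, X_5=(5)
t=5: X=(5), d=0 → +e1, X_6=(6)
t=6: X=(6), d=1 → -e1, X_7=(5)
t=7: X=(5), d=1 → -e1, X_8=(4)
t=8: X=(4), d=1 → -e1, X_9=(3)
t=9: X=(3), d=1 → -e1, X_10=(2)
t=10: X=(2), d=0 → +e1, X_11=(3)
t=11: X=(3), d=1 → -e1, X_12=(2)


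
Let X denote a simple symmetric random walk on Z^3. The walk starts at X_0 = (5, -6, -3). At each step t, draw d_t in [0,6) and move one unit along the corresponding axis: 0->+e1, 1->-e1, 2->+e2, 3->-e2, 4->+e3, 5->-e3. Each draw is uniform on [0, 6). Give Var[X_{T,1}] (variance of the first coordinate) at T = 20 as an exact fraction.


Outcome values over d=0..5: [1, -1, 0, 0, 0, 0]
Σy = 0, Σy² = 2, M = 6
μ = 0/6 = 0,  σ² = 2/6 − (0)² = 1/3
Independent increments: Var[X_20] = 20·σ² = 20·(1/3) = 20/3

20/3


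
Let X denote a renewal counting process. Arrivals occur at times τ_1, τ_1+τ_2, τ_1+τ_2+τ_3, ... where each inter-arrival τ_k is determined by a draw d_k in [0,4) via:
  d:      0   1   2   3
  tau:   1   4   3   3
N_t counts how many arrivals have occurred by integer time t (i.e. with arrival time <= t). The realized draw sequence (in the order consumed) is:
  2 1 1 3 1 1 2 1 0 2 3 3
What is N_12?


draw d_1=2: τ_1=3, arrival time A_1=3
draw d_2=1: τ_2=4, arrival time A_2=7
draw d_3=1: τ_3=4, arrival time A_3=11
draw d_4=3: τ_4=3, arrival time A_4=14
draw d_5=1: τ_5=4, arrival time A_5=18
draw d_6=1: τ_6=4, arrival time A_6=22
draw d_7=2: τ_7=3, arrival time A_7=25
draw d_8=1: τ_8=4, arrival time A_8=29
draw d_9=0: τ_9=1, arrival time A_9=30
draw d_10=2: τ_10=3, arrival time A_10=33
draw d_11=3: τ_11=3, arrival time A_11=36
draw d_12=3: τ_12=3, arrival time A_12=39
N_t over t=0..12: 0:0 1:0 2:0 3:1 4:1 5:1 6:1 7:2 8:2 9:2 10:2 11:3 12:3

3


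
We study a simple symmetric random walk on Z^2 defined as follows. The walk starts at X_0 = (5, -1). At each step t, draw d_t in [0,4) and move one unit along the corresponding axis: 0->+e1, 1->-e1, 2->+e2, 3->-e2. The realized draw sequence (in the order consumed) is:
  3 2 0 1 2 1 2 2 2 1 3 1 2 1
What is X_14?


t=0: X=(5, -1), d=3 → -e2, X_1=(5, -2)
t=1: X=(5, -2), d=2 → +e2, X_2=(5, -1)
t=2: X=(5, -1), d=0 → +e1, X_3=(6, -1)
t=3: X=(6, -1), d=1 → -e1, X_4=(5, -1)
t=4: X=(5, -1), d=2 → +e2, X_5=(5, 0)
t=5: X=(5, 0), d=1 → -e1, X_6=(4, 0)
t=6: X=(4, 0), d=2 → +e2, X_7=(4, 1)
t=7: X=(4, 1), d=2 → +e2, X_8=(4, 2)
t=8: X=(4, 2), d=2 → +e2, X_9=(4, 3)
t=9: X=(4, 3), d=1 → -e1, X_10=(3, 3)
t=10: X=(3, 3), d=3 → -e2, X_11=(3, 2)
t=11: X=(3, 2), d=1 → -e1, X_12=(2, 2)
t=12: X=(2, 2), d=2 → +e2, X_13=(2, 3)
t=13: X=(2, 3), d=1 → -e1, X_14=(1, 3)

(1, 3)


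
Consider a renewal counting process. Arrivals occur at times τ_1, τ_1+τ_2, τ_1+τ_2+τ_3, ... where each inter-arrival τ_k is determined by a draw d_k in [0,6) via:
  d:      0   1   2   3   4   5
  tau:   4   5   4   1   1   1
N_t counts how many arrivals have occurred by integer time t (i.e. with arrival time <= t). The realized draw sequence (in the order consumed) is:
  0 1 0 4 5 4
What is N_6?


draw d_1=0: τ_1=4, arrival time A_1=4
draw d_2=1: τ_2=5, arrival time A_2=9
draw d_3=0: τ_3=4, arrival time A_3=13
draw d_4=4: τ_4=1, arrival time A_4=14
draw d_5=5: τ_5=1, arrival time A_5=15
draw d_6=4: τ_6=1, arrival time A_6=16
N_t over t=0..6: 0:0 1:0 2:0 3:0 4:1 5:1 6:1

1


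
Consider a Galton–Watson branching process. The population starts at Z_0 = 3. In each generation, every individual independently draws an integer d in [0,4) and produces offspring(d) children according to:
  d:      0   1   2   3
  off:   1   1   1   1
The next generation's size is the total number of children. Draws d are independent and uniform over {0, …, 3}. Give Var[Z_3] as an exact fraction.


0

Outcome values over d=0..3: [1, 1, 1, 1]
Σy = 4, Σy² = 4, M = 4
μ = 4/4 = 1,  σ² = 4/4 − (1)² = 0
V_0 = 0, E_0 = 3
V_1 = 0·E_0 + (1)²·V_0 = 0;  E_1 = 3
V_2 = 0·E_1 + (1)²·V_1 = 0;  E_2 = 3
V_3 = 0·E_2 + (1)²·V_2 = 0;  E_3 = 3


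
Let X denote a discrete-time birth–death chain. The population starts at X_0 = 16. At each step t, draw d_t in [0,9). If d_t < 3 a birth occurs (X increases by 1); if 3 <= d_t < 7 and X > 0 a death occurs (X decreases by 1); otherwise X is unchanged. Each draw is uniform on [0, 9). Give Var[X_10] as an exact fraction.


X can drop by at most 1 per step and X_0 = 16 > T = 10, so X_t >= 16 − t >= 6 > 0 for every t <= 10: the floor at 0 (the 'and X > 0' condition) never binds. Hence X_10 = X_0 + Σ_{t<10} Y_t with i.i.d. increments Y_t = y(d_t) ∈ {+1, −1, 0}.
Outcome values over d=0..8: [1, 1, 1, -1, -1, -1, -1, 0, 0]
Σy = -1, Σy² = 7, M = 9
μ = -1/9 = -1/9,  σ² = 7/9 − (-1/9)² = 62/81
Independent increments: Var[X_10] = 10·σ² = 10·(62/81) = 620/81

620/81


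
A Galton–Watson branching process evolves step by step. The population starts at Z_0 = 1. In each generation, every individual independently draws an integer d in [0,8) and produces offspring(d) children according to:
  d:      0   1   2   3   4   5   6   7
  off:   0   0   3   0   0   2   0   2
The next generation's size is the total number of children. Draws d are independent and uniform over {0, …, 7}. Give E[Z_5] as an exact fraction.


Outcome values over d=0..7: [0, 0, 3, 0, 0, 2, 0, 2]
Σy = 7, Σy² = 17, M = 8
μ = 7/8 = 7/8,  σ² = 17/8 − (7/8)² = 87/64
E[Z_0] = 1
E[Z_1] = 7/8·E[Z_0] = 7/8
E[Z_2] = 7/8·E[Z_1] = 49/64
E[Z_3] = 7/8·E[Z_2] = 343/512
E[Z_4] = 7/8·E[Z_3] = 2401/4096
E[Z_5] = 7/8·E[Z_4] = 16807/32768

16807/32768


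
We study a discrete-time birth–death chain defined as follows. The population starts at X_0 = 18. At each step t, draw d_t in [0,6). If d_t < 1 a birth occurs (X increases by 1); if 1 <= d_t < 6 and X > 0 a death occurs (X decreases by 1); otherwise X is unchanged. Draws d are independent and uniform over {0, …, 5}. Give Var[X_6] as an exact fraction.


10/3

X can drop by at most 1 per step and X_0 = 18 > T = 6, so X_t >= 18 − t >= 12 > 0 for every t <= 6: the floor at 0 (the 'and X > 0' condition) never binds. Hence X_6 = X_0 + Σ_{t<6} Y_t with i.i.d. increments Y_t = y(d_t) ∈ {+1, −1, 0}.
Outcome values over d=0..5: [1, -1, -1, -1, -1, -1]
Σy = -4, Σy² = 6, M = 6
μ = -4/6 = -2/3,  σ² = 6/6 − (-2/3)² = 5/9
Independent increments: Var[X_6] = 6·σ² = 6·(5/9) = 10/3


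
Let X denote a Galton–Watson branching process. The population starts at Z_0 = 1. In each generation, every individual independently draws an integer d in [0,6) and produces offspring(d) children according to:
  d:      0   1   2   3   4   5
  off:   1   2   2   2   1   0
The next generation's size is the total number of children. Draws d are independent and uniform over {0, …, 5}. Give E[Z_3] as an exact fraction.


Outcome values over d=0..5: [1, 2, 2, 2, 1, 0]
Σy = 8, Σy² = 14, M = 6
μ = 8/6 = 4/3,  σ² = 14/6 − (4/3)² = 5/9
E[Z_0] = 1
E[Z_1] = 4/3·E[Z_0] = 4/3
E[Z_2] = 4/3·E[Z_1] = 16/9
E[Z_3] = 4/3·E[Z_2] = 64/27

64/27


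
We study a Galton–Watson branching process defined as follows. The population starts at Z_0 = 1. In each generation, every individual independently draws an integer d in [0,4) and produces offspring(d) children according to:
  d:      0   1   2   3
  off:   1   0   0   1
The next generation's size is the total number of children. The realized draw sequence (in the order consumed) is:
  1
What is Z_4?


gen 0: Z_0=1, draws=[1], offspring=[0], Z_1=0
gen 1: Z_1=0, draws=[], offspring=[], Z_2=0
gen 2: Z_2=0, draws=[], offspring=[], Z_3=0
gen 3: Z_3=0, draws=[], offspring=[], Z_4=0

0


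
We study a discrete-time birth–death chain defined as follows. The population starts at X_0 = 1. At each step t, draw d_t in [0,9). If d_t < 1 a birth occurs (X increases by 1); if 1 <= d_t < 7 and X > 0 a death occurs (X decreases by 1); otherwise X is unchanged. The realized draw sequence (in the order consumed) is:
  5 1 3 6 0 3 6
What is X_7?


0

t=0: X=1, d=5 → death, X_1=0
t=1: X=0, d=1 → hold, X_2=0
t=2: X=0, d=3 → hold, X_3=0
t=3: X=0, d=6 → hold, X_4=0
t=4: X=0, d=0 → birth, X_5=1
t=5: X=1, d=3 → death, X_6=0
t=6: X=0, d=6 → hold, X_7=0


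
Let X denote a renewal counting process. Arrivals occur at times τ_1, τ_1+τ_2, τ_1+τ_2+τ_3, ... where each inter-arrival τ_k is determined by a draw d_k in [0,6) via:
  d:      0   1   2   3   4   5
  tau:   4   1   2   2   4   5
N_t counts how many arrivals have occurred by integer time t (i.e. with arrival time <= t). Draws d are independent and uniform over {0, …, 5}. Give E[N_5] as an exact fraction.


11323/7776

Inter-arrival values over d=0..5: [4, 1, 2, 2, 4, 5]
Each d has probability 1/6, so the pmf of τ is: f(1) = 1/6, f(2) = 1/3, f(4) = 1/3, f(5) = 1/6
Renewal equation for m(n) = E[N_n]: condition on τ_1 = k (if k <= n, one arrival plus a fresh copy on the remaining n−k steps): m(n) = F(n) + Σ_{k<=n} f(k)·m(n−k), where F(n) = P(τ <= n) and m(0) = 0
m(1) = F(1) = 1/6
m(2) = F(2) + f(1)·m(1) = 1/2 + 1/6·1/6 = 19/36
m(3) = F(3) + f(1)·m(2) + f(2)·m(1) = 1/2 + 1/6·19/36 + 1/3·1/6 = 139/216
m(4) = F(4) + f(1)·m(3) + f(2)·m(2) = 5/6 + 1/6·139/216 + 1/3·19/36 = 1447/1296
m(5) = F(5) + f(1)·m(4) + f(2)·m(3) + f(4)·m(1) = 1 + 1/6·1447/1296 + 1/3·139/216 + 1/3·1/6 = 11323/7776
E[N_5] = m(5) = 11323/7776


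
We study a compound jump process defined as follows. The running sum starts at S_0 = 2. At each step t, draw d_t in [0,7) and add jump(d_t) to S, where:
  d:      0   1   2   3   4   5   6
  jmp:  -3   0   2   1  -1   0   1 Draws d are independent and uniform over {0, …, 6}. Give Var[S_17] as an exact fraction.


272/7

Outcome values over d=0..6: [-3, 0, 2, 1, -1, 0, 1]
Σy = 0, Σy² = 16, M = 7
μ = 0/7 = 0,  σ² = 16/7 − (0)² = 16/7
Independent increments: Var[S_17] = 17·σ² = 17·(16/7) = 272/7


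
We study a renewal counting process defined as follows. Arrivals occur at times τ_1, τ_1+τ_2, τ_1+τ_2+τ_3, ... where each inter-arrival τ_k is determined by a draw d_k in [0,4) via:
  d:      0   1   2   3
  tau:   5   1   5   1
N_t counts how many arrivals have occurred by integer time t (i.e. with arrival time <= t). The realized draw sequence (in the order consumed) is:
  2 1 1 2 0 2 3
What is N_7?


3

draw d_1=2: τ_1=5, arrival time A_1=5
draw d_2=1: τ_2=1, arrival time A_2=6
draw d_3=1: τ_3=1, arrival time A_3=7
draw d_4=2: τ_4=5, arrival time A_4=12
draw d_5=0: τ_5=5, arrival time A_5=17
draw d_6=2: τ_6=5, arrival time A_6=22
draw d_7=3: τ_7=1, arrival time A_7=23
N_t over t=0..7: 0:0 1:0 2:0 3:0 4:0 5:1 6:2 7:3


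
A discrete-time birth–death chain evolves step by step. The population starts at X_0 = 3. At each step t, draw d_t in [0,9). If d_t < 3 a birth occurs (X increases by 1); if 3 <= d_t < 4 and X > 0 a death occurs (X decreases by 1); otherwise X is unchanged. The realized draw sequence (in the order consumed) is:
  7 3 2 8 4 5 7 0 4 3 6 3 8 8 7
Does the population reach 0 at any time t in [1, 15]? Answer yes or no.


t=0: X=3, d=7 → hold, X_1=3
t=1: X=3, d=3 → death, X_2=2
t=2: X=2, d=2 → birth, X_3=3
t=3: X=3, d=8 → hold, X_4=3
t=4: X=3, d=4 → hold, X_5=3
t=5: X=3, d=5 → hold, X_6=3
t=6: X=3, d=7 → hold, X_7=3
t=7: X=3, d=0 → birth, X_8=4
t=8: X=4, d=4 → hold, X_9=4
t=9: X=4, d=3 → death, X_10=3
t=10: X=3, d=6 → hold, X_11=3
t=11: X=3, d=3 → death, X_12=2
t=12: X=2, d=8 → hold, X_13=2
t=13: X=2, d=8 → hold, X_14=2
t=14: X=2, d=7 → hold, X_15=2

no


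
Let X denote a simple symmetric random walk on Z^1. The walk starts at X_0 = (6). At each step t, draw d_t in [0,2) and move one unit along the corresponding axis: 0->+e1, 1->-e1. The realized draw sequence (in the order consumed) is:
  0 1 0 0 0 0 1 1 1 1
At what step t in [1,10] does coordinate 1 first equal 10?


6

t=0: X=(6), d=0 → +e1, X_1=(7)
t=1: X=(7), d=1 → -e1, X_2=(6)
t=2: X=(6), d=0 → +e1, X_3=(7)
t=3: X=(7), d=0 → +e1, X_4=(8)
t=4: X=(8), d=0 → +e1, X_5=(9)
t=5: X=(9), d=0 → +e1, X_6=(10)
t=6: X=(10), d=1 → -e1, X_7=(9)
t=7: X=(9), d=1 → -e1, X_8=(8)
t=8: X=(8), d=1 → -e1, X_9=(7)
t=9: X=(7), d=1 → -e1, X_10=(6)


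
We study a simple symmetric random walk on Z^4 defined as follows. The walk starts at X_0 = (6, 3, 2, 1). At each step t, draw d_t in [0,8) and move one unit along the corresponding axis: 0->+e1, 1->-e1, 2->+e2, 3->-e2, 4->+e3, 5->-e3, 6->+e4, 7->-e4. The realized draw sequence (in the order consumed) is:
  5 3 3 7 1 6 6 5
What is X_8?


(5, 1, 0, 2)

t=0: X=(6, 3, 2, 1), d=5 → -e3, X_1=(6, 3, 1, 1)
t=1: X=(6, 3, 1, 1), d=3 → -e2, X_2=(6, 2, 1, 1)
t=2: X=(6, 2, 1, 1), d=3 → -e2, X_3=(6, 1, 1, 1)
t=3: X=(6, 1, 1, 1), d=7 → -e4, X_4=(6, 1, 1, 0)
t=4: X=(6, 1, 1, 0), d=1 → -e1, X_5=(5, 1, 1, 0)
t=5: X=(5, 1, 1, 0), d=6 → +e4, X_6=(5, 1, 1, 1)
t=6: X=(5, 1, 1, 1), d=6 → +e4, X_7=(5, 1, 1, 2)
t=7: X=(5, 1, 1, 2), d=5 → -e3, X_8=(5, 1, 0, 2)


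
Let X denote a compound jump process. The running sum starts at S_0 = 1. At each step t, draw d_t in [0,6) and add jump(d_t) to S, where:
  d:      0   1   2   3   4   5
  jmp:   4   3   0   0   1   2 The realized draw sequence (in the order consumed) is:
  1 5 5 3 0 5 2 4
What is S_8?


15

t=0: S=1, d=1, jump=3, S_1=4
t=1: S=4, d=5, jump=2, S_2=6
t=2: S=6, d=5, jump=2, S_3=8
t=3: S=8, d=3, jump=0, S_4=8
t=4: S=8, d=0, jump=4, S_5=12
t=5: S=12, d=5, jump=2, S_6=14
t=6: S=14, d=2, jump=0, S_7=14
t=7: S=14, d=4, jump=1, S_8=15


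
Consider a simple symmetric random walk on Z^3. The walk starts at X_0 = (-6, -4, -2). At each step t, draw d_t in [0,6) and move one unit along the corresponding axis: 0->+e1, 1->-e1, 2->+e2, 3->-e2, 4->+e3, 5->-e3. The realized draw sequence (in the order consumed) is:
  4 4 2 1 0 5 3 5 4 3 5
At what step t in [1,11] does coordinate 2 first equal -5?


t=0: X=(-6, -4, -2), d=4 → +e3, X_1=(-6, -4, -1)
t=1: X=(-6, -4, -1), d=4 → +e3, X_2=(-6, -4, 0)
t=2: X=(-6, -4, 0), d=2 → +e2, X_3=(-6, -3, 0)
t=3: X=(-6, -3, 0), d=1 → -e1, X_4=(-7, -3, 0)
t=4: X=(-7, -3, 0), d=0 → +e1, X_5=(-6, -3, 0)
t=5: X=(-6, -3, 0), d=5 → -e3, X_6=(-6, -3, -1)
t=6: X=(-6, -3, -1), d=3 → -e2, X_7=(-6, -4, -1)
t=7: X=(-6, -4, -1), d=5 → -e3, X_8=(-6, -4, -2)
t=8: X=(-6, -4, -2), d=4 → +e3, X_9=(-6, -4, -1)
t=9: X=(-6, -4, -1), d=3 → -e2, X_10=(-6, -5, -1)
t=10: X=(-6, -5, -1), d=5 → -e3, X_11=(-6, -5, -2)

10


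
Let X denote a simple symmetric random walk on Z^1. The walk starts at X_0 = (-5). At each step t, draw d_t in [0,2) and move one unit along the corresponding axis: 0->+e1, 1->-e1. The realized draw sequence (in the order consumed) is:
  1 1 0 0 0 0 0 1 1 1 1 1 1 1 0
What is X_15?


(-8)

t=0: X=(-5), d=1 → -e1, X_1=(-6)
t=1: X=(-6), d=1 → -e1, X_2=(-7)
t=2: X=(-7), d=0 → +e1, X_3=(-6)
t=3: X=(-6), d=0 → +e1, X_4=(-5)
t=4: X=(-5), d=0 → +e1, X_5=(-4)
t=5: X=(-4), d=0 → +e1, X_6=(-3)
t=6: X=(-3), d=0 → +e1, X_7=(-2)
t=7: X=(-2), d=1 → -e1, X_8=(-3)
t=8: X=(-3), d=1 → -e1, X_9=(-4)
t=9: X=(-4), d=1 → -e1, X_10=(-5)
t=10: X=(-5), d=1 → -e1, X_11=(-6)
t=11: X=(-6), d=1 → -e1, X_12=(-7)
t=12: X=(-7), d=1 → -e1, X_13=(-8)
t=13: X=(-8), d=1 → -e1, X_14=(-9)
t=14: X=(-9), d=0 → +e1, X_15=(-8)


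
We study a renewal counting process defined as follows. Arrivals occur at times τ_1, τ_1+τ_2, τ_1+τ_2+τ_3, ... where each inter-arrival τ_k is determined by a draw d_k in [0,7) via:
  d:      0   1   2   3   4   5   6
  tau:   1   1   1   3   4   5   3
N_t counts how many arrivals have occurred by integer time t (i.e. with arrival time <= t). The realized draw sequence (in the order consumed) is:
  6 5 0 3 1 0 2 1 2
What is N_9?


draw d_1=6: τ_1=3, arrival time A_1=3
draw d_2=5: τ_2=5, arrival time A_2=8
draw d_3=0: τ_3=1, arrival time A_3=9
draw d_4=3: τ_4=3, arrival time A_4=12
draw d_5=1: τ_5=1, arrival time A_5=13
draw d_6=0: τ_6=1, arrival time A_6=14
draw d_7=2: τ_7=1, arrival time A_7=15
draw d_8=1: τ_8=1, arrival time A_8=16
draw d_9=2: τ_9=1, arrival time A_9=17
N_t over t=0..9: 0:0 1:0 2:0 3:1 4:1 5:1 6:1 7:1 8:2 9:3

3


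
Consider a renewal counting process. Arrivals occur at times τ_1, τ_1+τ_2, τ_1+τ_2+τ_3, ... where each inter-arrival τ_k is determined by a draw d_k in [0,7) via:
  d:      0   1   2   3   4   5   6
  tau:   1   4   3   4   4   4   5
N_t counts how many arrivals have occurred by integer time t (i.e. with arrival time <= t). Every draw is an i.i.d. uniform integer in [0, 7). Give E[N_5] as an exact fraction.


Inter-arrival values over d=0..6: [1, 4, 3, 4, 4, 4, 5]
Each d has probability 1/7, so the pmf of τ is: f(1) = 1/7, f(3) = 1/7, f(4) = 4/7, f(5) = 1/7
Renewal equation for m(n) = E[N_n]: condition on τ_1 = k (if k <= n, one arrival plus a fresh copy on the remaining n−k steps): m(n) = F(n) + Σ_{k<=n} f(k)·m(n−k), where F(n) = P(τ <= n) and m(0) = 0
m(1) = F(1) = 1/7
m(2) = F(2) + f(1)·m(1) = 1/7 + 1/7·1/7 = 8/49
m(3) = F(3) + f(1)·m(2) = 2/7 + 1/7·8/49 = 106/343
m(4) = F(4) + f(1)·m(3) + f(3)·m(1) = 6/7 + 1/7·106/343 + 1/7·1/7 = 2213/2401
m(5) = F(5) + f(1)·m(4) + f(3)·m(2) + f(4)·m(1) = 1 + 1/7·2213/2401 + 1/7·8/49 + 4/7·1/7 = 20784/16807
E[N_5] = m(5) = 20784/16807

20784/16807


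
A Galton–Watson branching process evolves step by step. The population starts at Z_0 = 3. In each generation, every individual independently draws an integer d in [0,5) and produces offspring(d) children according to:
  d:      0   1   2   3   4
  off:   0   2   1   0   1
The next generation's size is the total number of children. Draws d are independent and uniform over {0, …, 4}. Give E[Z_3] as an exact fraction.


Outcome values over d=0..4: [0, 2, 1, 0, 1]
Σy = 4, Σy² = 6, M = 5
μ = 4/5 = 4/5,  σ² = 6/5 − (4/5)² = 14/25
E[Z_0] = 3
E[Z_1] = 4/5·E[Z_0] = 12/5
E[Z_2] = 4/5·E[Z_1] = 48/25
E[Z_3] = 4/5·E[Z_2] = 192/125

192/125


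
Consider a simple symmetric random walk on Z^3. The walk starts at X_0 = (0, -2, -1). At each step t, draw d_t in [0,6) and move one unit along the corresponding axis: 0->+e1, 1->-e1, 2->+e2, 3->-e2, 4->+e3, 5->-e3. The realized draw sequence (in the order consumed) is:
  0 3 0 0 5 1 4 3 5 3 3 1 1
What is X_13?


(0, -6, -2)

t=0: X=(0, -2, -1), d=0 → +e1, X_1=(1, -2, -1)
t=1: X=(1, -2, -1), d=3 → -e2, X_2=(1, -3, -1)
t=2: X=(1, -3, -1), d=0 → +e1, X_3=(2, -3, -1)
t=3: X=(2, -3, -1), d=0 → +e1, X_4=(3, -3, -1)
t=4: X=(3, -3, -1), d=5 → -e3, X_5=(3, -3, -2)
t=5: X=(3, -3, -2), d=1 → -e1, X_6=(2, -3, -2)
t=6: X=(2, -3, -2), d=4 → +e3, X_7=(2, -3, -1)
t=7: X=(2, -3, -1), d=3 → -e2, X_8=(2, -4, -1)
t=8: X=(2, -4, -1), d=5 → -e3, X_9=(2, -4, -2)
t=9: X=(2, -4, -2), d=3 → -e2, X_10=(2, -5, -2)
t=10: X=(2, -5, -2), d=3 → -e2, X_11=(2, -6, -2)
t=11: X=(2, -6, -2), d=1 → -e1, X_12=(1, -6, -2)
t=12: X=(1, -6, -2), d=1 → -e1, X_13=(0, -6, -2)


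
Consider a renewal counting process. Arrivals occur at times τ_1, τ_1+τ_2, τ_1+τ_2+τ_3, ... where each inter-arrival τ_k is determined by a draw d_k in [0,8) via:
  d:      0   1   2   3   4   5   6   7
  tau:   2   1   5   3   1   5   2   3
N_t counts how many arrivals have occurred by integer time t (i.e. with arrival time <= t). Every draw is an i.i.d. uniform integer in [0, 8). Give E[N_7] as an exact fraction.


38701/16384

Inter-arrival values over d=0..7: [2, 1, 5, 3, 1, 5, 2, 3]
Each d has probability 1/8, so the pmf of τ is: f(1) = 1/4, f(2) = 1/4, f(3) = 1/4, f(5) = 1/4
Renewal equation for m(n) = E[N_n]: condition on τ_1 = k (if k <= n, one arrival plus a fresh copy on the remaining n−k steps): m(n) = F(n) + Σ_{k<=n} f(k)·m(n−k), where F(n) = P(τ <= n) and m(0) = 0
m(1) = F(1) = 1/4
m(2) = F(2) + f(1)·m(1) = 1/2 + 1/4·1/4 = 9/16
m(3) = F(3) + f(1)·m(2) + f(2)·m(1) = 3/4 + 1/4·9/16 + 1/4·1/4 = 61/64
m(4) = F(4) + f(1)·m(3) + f(2)·m(2) + f(3)·m(1) = 3/4 + 1/4·61/64 + 1/4·9/16 + 1/4·1/4 = 305/256
m(5) = F(5) + f(1)·m(4) + f(2)·m(3) + f(3)·m(2) = 1 + 1/4·305/256 + 1/4·61/64 + 1/4·9/16 = 1717/1024
m(6) = F(6) + f(1)·m(5) + f(2)·m(4) + f(3)·m(3) + f(5)·m(1) = 1 + 1/4·1717/1024 + 1/4·305/256 + 1/4·61/64 + 1/4·1/4 = 8265/4096
m(7) = F(7) + f(1)·m(6) + f(2)·m(5) + f(3)·m(4) + f(5)·m(2) = 1 + 1/4·8265/4096 + 1/4·1717/1024 + 1/4·305/256 + 1/4·9/16 = 38701/16384
E[N_7] = m(7) = 38701/16384
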